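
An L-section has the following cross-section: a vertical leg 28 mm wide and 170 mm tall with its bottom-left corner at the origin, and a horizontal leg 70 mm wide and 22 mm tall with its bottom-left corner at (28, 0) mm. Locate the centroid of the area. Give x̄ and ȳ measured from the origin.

vertical leg: A = 28 × 170 = 4760.00, centroid at (14.00, 85.00).
horizontal leg: A = 70 × 22 = 1540.00, centroid at (63.00, 11.00).
ΣA = 6300.00 mm², ΣAx̄ = 163660.00 mm³, ΣAȳ = 421540.00 mm³.
x̄ = 163660.00/6300.00 = 25.98 mm; ȳ = 421540.00/6300.00 = 66.91 mm.

x̄ = 25.98 mm, ȳ = 66.91 mm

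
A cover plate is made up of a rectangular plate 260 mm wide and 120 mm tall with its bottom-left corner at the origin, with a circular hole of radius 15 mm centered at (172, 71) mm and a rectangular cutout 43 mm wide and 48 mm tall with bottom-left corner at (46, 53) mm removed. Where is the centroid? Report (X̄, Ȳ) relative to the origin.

X̄ = 133.49 mm, Ȳ = 58.49 mm

plate: A = 260 × 120 = 31200.00, centroid at (130.00, 60.00).
hole 1: A = −π·15² = -706.86, centroid at (172.00, 71.00).
hole 2: A = −(43 × 48) = -2064.00, centroid at (67.50, 77.00).
ΣA = 28429.14 mm², ΣAX̄ = 3795100.36 mm³, ΣAȲ = 1662885.06 mm³.
X̄ = 3795100.36/28429.14 = 133.49 mm; Ȳ = 1662885.06/28429.14 = 58.49 mm.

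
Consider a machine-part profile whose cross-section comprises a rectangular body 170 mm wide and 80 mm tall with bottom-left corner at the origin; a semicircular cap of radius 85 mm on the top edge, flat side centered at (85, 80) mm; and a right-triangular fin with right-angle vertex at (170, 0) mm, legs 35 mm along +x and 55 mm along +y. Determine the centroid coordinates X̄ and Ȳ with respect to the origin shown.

Part | A | x̄ᵢ | ȳᵢ | A·x̄ᵢ | A·ȳᵢ
rectangular body | 13600.00 | 85.00 | 40.00 | 1156000.00 | 544000.00
semicircular top | 11349.00 | 85.00 | 116.08 | 964665.29 | 1317336.94
triangular fin | 962.50 | 181.67 | 18.33 | 174854.17 | 17645.83
Σ | 25911.50 |  |  | 2295519.46 | 1878982.78
X̄ = 2295519.46 / 25911.50 = 88.59 mm
Ȳ = 1878982.78 / 25911.50 = 72.52 mm

X̄ = 88.59 mm, Ȳ = 72.52 mm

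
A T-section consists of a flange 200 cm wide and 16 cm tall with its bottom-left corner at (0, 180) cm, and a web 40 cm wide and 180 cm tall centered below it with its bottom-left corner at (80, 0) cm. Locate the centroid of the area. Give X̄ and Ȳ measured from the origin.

web: A = 40 × 180 = 7200.00, centroid at (100.00, 90.00).
flange: A = 200 × 16 = 3200.00, centroid at (100.00, 188.00).
ΣA = 10400.00 cm²
ΣAX̄ = (7200.00)(100.00) + (3200.00)(100.00) = 1040000.00 cm³
ΣAȲ = (7200.00)(90.00) + (3200.00)(188.00) = 1249600.00 cm³
X̄ = 1040000.00 / 10400.00 = 100.00 cm
Ȳ = 1249600.00 / 10400.00 = 120.15 cm

X̄ = 100.00 cm, Ȳ = 120.15 cm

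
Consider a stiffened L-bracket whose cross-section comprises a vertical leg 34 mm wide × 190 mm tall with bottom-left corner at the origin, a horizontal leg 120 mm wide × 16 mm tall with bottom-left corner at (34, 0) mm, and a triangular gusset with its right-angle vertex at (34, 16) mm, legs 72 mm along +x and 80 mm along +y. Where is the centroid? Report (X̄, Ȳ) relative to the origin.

vertical leg: A = 34 × 190 = 6460.00, centroid at (17.00, 95.00).
horizontal leg: A = 120 × 16 = 1920.00, centroid at (94.00, 8.00).
gusset: A = ½·72·80 = 2880.00, centroid at (58.00, 42.67).
ΣA = 11260.00 mm²
ΣAX̄ = (6460.00)(17.00) + (1920.00)(94.00) + (2880.00)(58.00) = 457340.00 mm³
ΣAȲ = (6460.00)(95.00) + (1920.00)(8.00) + (2880.00)(42.67) = 751940.00 mm³
X̄ = 457340.00 / 11260.00 = 40.62 mm
Ȳ = 751940.00 / 11260.00 = 66.78 mm

X̄ = 40.62 mm, Ȳ = 66.78 mm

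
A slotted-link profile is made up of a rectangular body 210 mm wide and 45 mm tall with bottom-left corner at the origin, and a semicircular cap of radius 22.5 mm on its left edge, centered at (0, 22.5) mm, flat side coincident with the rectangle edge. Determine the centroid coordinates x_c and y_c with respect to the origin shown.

x_c = 96.11 mm, y_c = 22.50 mm

rectangular body: A = 210 × 45 = 9450.00, centroid at (105.00, 22.50).
semicircular end: A = ½π·22.5² = 795.22, centroid at (-9.55, 22.50).
ΣA = 10245.22 mm², ΣAx_c = 984656.25 mm³, ΣAy_c = 230517.35 mm³.
x_c = 984656.25/10245.22 = 96.11 mm; y_c = 230517.35/10245.22 = 22.50 mm.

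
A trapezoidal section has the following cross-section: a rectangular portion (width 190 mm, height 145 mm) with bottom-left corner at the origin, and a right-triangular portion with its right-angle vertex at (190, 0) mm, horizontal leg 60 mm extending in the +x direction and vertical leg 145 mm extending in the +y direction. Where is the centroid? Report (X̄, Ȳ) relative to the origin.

X̄ = 110.68 mm, Ȳ = 69.20 mm

rectangular portion: A = 190 × 145 = 27550.00, centroid at (95.00, 72.50).
triangular portion: A = ½·60·145 = 4350.00, centroid at (210.00, 48.33).
ΣA = 31900.00 mm², ΣAX̄ = 3530750.00 mm³, ΣAȲ = 2207625.00 mm³.
X̄ = 3530750.00/31900.00 = 110.68 mm; Ȳ = 2207625.00/31900.00 = 69.20 mm.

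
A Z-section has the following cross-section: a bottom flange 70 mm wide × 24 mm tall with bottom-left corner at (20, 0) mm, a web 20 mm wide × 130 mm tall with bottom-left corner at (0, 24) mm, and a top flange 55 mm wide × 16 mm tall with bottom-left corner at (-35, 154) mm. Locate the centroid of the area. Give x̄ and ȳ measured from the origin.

x̄ = 21.67 mm, ȳ = 76.38 mm

bottom flange: A = 70 × 24 = 1680.00, centroid at (55.00, 12.00).
web: A = 20 × 130 = 2600.00, centroid at (10.00, 89.00).
top flange: A = 55 × 16 = 880.00, centroid at (-7.50, 162.00).
ΣA = 5160.00 mm²
ΣAx̄ = (1680.00)(55.00) + (2600.00)(10.00) + (880.00)(-7.50) = 111800.00 mm³
ΣAȳ = (1680.00)(12.00) + (2600.00)(89.00) + (880.00)(162.00) = 394120.00 mm³
x̄ = 111800.00 / 5160.00 = 21.67 mm
ȳ = 394120.00 / 5160.00 = 76.38 mm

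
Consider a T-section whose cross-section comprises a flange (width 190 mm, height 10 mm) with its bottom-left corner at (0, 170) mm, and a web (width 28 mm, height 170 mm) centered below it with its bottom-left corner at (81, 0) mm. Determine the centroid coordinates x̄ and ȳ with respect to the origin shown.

web: A = 28 × 170 = 4760.00, centroid at (95.00, 85.00).
flange: A = 190 × 10 = 1900.00, centroid at (95.00, 175.00).
ΣA = 6660.00 mm², ΣAx̄ = 632700.00 mm³, ΣAȳ = 737100.00 mm³.
x̄ = 632700.00/6660.00 = 95.00 mm; ȳ = 737100.00/6660.00 = 110.68 mm.

x̄ = 95.00 mm, ȳ = 110.68 mm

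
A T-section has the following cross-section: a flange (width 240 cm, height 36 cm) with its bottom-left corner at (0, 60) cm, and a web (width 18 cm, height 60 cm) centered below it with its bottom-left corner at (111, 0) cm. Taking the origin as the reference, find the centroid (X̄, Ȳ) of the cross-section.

web: A = 18 × 60 = 1080.00, centroid at (120.00, 30.00).
flange: A = 240 × 36 = 8640.00, centroid at (120.00, 78.00).
ΣA = 9720.00 cm²
ΣAX̄ = (1080.00)(120.00) + (8640.00)(120.00) = 1166400.00 cm³
ΣAȲ = (1080.00)(30.00) + (8640.00)(78.00) = 706320.00 cm³
X̄ = 1166400.00 / 9720.00 = 120.00 cm
Ȳ = 706320.00 / 9720.00 = 72.67 cm

X̄ = 120.00 cm, Ȳ = 72.67 cm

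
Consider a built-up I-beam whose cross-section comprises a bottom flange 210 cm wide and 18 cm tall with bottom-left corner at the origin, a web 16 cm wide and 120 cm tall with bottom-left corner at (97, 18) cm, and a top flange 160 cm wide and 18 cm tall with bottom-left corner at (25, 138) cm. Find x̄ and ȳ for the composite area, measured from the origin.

bottom flange: A = 210 × 18 = 3780.00, centroid at (105.00, 9.00).
web: A = 16 × 120 = 1920.00, centroid at (105.00, 78.00).
top flange: A = 160 × 18 = 2880.00, centroid at (105.00, 147.00).
ΣA = 8580.00 cm²
ΣAx̄ = (3780.00)(105.00) + (1920.00)(105.00) + (2880.00)(105.00) = 900900.00 cm³
ΣAȳ = (3780.00)(9.00) + (1920.00)(78.00) + (2880.00)(147.00) = 607140.00 cm³
x̄ = 900900.00 / 8580.00 = 105.00 cm
ȳ = 607140.00 / 8580.00 = 70.76 cm

x̄ = 105.00 cm, ȳ = 70.76 cm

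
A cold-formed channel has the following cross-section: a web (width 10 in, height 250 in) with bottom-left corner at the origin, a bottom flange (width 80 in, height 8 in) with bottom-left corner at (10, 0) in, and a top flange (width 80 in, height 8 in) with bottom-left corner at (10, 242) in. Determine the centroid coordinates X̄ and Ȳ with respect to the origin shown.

X̄ = 20.24 in, Ȳ = 125.00 in

web: A = 10 × 250 = 2500.00, centroid at (5.00, 125.00).
bottom flange: A = 80 × 8 = 640.00, centroid at (50.00, 4.00).
top flange: A = 80 × 8 = 640.00, centroid at (50.00, 246.00).
ΣA = 3780.00 in²
ΣAX̄ = (2500.00)(5.00) + (640.00)(50.00) + (640.00)(50.00) = 76500.00 in³
ΣAȲ = (2500.00)(125.00) + (640.00)(4.00) + (640.00)(246.00) = 472500.00 in³
X̄ = 76500.00 / 3780.00 = 20.24 in
Ȳ = 472500.00 / 3780.00 = 125.00 in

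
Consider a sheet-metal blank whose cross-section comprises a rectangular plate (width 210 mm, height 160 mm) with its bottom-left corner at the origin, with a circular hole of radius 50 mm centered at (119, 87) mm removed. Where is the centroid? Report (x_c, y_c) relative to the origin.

plate: A = 210 × 160 = 33600.00, centroid at (105.00, 80.00).
hole: A = −π·50² = -7853.98, centroid at (119.00, 87.00).
ΣA = 25746.02 mm², ΣAx_c = 2593376.19 mm³, ΣAy_c = 2004703.60 mm³.
x_c = 2593376.19/25746.02 = 100.73 mm; y_c = 2004703.60/25746.02 = 77.86 mm.

x_c = 100.73 mm, y_c = 77.86 mm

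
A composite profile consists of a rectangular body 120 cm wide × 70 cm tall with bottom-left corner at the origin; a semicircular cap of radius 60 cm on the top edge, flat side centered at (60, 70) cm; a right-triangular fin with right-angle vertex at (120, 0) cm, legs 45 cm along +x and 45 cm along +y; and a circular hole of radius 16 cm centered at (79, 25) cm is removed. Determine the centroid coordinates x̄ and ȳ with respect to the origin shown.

Part | A | x̄ᵢ | ȳᵢ | A·x̄ᵢ | A·ȳᵢ
rectangular body | 8400.00 | 60.00 | 35.00 | 504000.00 | 294000.00
semicircular top | 5654.87 | 60.00 | 95.46 | 339292.01 | 539840.67
triangular fin | 1012.50 | 135.00 | 15.00 | 136687.50 | 15187.50
hole | -804.25 | 79.00 | 25.00 | -63535.57 | -20106.19
Σ | 14263.12 |  |  | 916443.94 | 828921.98
x̄ = 916443.94 / 14263.12 = 64.25 cm
ȳ = 828921.98 / 14263.12 = 58.12 cm

x̄ = 64.25 cm, ȳ = 58.12 cm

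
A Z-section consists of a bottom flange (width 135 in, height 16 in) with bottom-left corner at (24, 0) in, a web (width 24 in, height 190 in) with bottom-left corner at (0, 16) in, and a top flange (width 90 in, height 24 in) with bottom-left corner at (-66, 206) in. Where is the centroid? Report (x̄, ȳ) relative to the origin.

Part | A | x̄ᵢ | ȳᵢ | A·x̄ᵢ | A·ȳᵢ
bottom flange | 2160.00 | 91.50 | 8.00 | 197640.00 | 17280.00
web | 4560.00 | 12.00 | 111.00 | 54720.00 | 506160.00
top flange | 2160.00 | -21.00 | 218.00 | -45360.00 | 470880.00
Σ | 8880.00 |  |  | 207000.00 | 994320.00
x̄ = 207000.00 / 8880.00 = 23.31 in
ȳ = 994320.00 / 8880.00 = 111.97 in

x̄ = 23.31 in, ȳ = 111.97 in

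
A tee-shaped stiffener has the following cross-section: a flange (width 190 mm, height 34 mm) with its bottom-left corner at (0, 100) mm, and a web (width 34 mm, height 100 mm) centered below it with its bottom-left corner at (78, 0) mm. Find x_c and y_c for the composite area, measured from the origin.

x_c = 95.00 mm, y_c = 93.90 mm

web: A = 34 × 100 = 3400.00, centroid at (95.00, 50.00).
flange: A = 190 × 34 = 6460.00, centroid at (95.00, 117.00).
ΣA = 9860.00 mm²
ΣAx_c = (3400.00)(95.00) + (6460.00)(95.00) = 936700.00 mm³
ΣAy_c = (3400.00)(50.00) + (6460.00)(117.00) = 925820.00 mm³
x_c = 936700.00 / 9860.00 = 95.00 mm
y_c = 925820.00 / 9860.00 = 93.90 mm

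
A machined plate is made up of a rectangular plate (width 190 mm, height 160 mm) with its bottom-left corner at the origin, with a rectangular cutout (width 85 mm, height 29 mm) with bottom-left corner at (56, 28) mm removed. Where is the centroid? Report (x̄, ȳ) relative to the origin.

plate: A = 190 × 160 = 30400.00, centroid at (95.00, 80.00).
hole: A = −(85 × 29) = -2465.00, centroid at (98.50, 42.50).
ΣA = 27935.00 mm²
ΣAx̄ = (30400.00)(95.00) + (-2465.00)(98.50) = 2645197.50 mm³
ΣAȳ = (30400.00)(80.00) + (-2465.00)(42.50) = 2327237.50 mm³
x̄ = 2645197.50 / 27935.00 = 94.69 mm
ȳ = 2327237.50 / 27935.00 = 83.31 mm

x̄ = 94.69 mm, ȳ = 83.31 mm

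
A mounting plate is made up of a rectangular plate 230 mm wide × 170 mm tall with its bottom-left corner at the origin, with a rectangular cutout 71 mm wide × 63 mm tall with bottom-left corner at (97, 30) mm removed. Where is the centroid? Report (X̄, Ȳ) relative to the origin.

plate: A = 230 × 170 = 39100.00, centroid at (115.00, 85.00).
hole: A = −(71 × 63) = -4473.00, centroid at (132.50, 61.50).
ΣA = 34627.00 mm², ΣAX̄ = 3903827.50 mm³, ΣAȲ = 3048410.50 mm³.
X̄ = 3903827.50/34627.00 = 112.74 mm; Ȳ = 3048410.50/34627.00 = 88.04 mm.

X̄ = 112.74 mm, Ȳ = 88.04 mm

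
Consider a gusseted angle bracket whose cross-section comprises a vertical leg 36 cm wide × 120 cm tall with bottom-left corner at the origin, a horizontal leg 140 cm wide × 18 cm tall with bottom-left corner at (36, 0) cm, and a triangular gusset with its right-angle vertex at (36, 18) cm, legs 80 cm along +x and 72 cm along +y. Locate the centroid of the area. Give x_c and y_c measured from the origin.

vertical leg: A = 36 × 120 = 4320.00, centroid at (18.00, 60.00).
horizontal leg: A = 140 × 18 = 2520.00, centroid at (106.00, 9.00).
gusset: A = ½·80·72 = 2880.00, centroid at (62.67, 42.00).
ΣA = 9720.00 cm²
ΣAx_c = (4320.00)(18.00) + (2520.00)(106.00) + (2880.00)(62.67) = 525360.00 cm³
ΣAy_c = (4320.00)(60.00) + (2520.00)(9.00) + (2880.00)(42.00) = 402840.00 cm³
x_c = 525360.00 / 9720.00 = 54.05 cm
y_c = 402840.00 / 9720.00 = 41.44 cm

x_c = 54.05 cm, y_c = 41.44 cm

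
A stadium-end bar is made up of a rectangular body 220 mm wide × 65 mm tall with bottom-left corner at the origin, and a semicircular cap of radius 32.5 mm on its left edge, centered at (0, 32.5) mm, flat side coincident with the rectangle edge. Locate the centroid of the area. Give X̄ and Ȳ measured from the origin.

X̄ = 97.13 mm, Ȳ = 32.50 mm

rectangular body: A = 220 × 65 = 14300.00, centroid at (110.00, 32.50).
semicircular end: A = ½π·32.5² = 1659.15, centroid at (-13.79, 32.50).
ΣA = 15959.15 mm²
ΣAX̄ = (14300.00)(110.00) + (1659.15)(-13.79) = 1550114.58 mm³
ΣAȲ = (14300.00)(32.50) + (1659.15)(32.50) = 518672.49 mm³
X̄ = 1550114.58 / 15959.15 = 97.13 mm
Ȳ = 518672.49 / 15959.15 = 32.50 mm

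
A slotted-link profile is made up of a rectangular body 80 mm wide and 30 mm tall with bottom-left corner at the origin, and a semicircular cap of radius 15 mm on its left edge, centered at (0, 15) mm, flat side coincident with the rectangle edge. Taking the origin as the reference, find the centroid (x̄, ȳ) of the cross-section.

Part | A | x̄ᵢ | ȳᵢ | A·x̄ᵢ | A·ȳᵢ
rectangular body | 2400.00 | 40.00 | 15.00 | 96000.00 | 36000.00
semicircular end | 353.43 | -6.37 | 15.00 | -2250.00 | 5301.44
Σ | 2753.43 |  |  | 93750.00 | 41301.44
x̄ = 93750.00 / 2753.43 = 34.05 mm
ȳ = 41301.44 / 2753.43 = 15.00 mm

x̄ = 34.05 mm, ȳ = 15.00 mm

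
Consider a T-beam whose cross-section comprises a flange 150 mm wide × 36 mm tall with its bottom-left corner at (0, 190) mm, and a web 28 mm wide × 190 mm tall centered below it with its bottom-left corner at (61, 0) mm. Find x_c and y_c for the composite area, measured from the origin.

web: A = 28 × 190 = 5320.00, centroid at (75.00, 95.00).
flange: A = 150 × 36 = 5400.00, centroid at (75.00, 208.00).
ΣA = 10720.00 mm², ΣAx_c = 804000.00 mm³, ΣAy_c = 1628600.00 mm³.
x_c = 804000.00/10720.00 = 75.00 mm; y_c = 1628600.00/10720.00 = 151.92 mm.

x_c = 75.00 mm, y_c = 151.92 mm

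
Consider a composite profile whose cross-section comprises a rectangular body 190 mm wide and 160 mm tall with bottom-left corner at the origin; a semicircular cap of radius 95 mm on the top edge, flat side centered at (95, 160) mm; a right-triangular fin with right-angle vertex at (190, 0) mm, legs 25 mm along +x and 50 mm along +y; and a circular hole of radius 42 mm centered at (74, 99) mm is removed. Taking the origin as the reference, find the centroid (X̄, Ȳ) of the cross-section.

X̄ = 99.56 mm, Ȳ = 119.36 mm

Part | A | x̄ᵢ | ȳᵢ | A·x̄ᵢ | A·ȳᵢ
rectangular body | 30400.00 | 95.00 | 80.00 | 2888000.00 | 2432000.00
semicircular top | 14176.44 | 95.00 | 200.32 | 1346761.50 | 2839813.23
triangular fin | 625.00 | 198.33 | 16.67 | 123958.33 | 10416.67
hole | -5541.77 | 74.00 | 99.00 | -410090.94 | -548635.17
Σ | 39659.67 |  |  | 3948628.90 | 4733594.72
X̄ = 3948628.90 / 39659.67 = 99.56 mm
Ȳ = 4733594.72 / 39659.67 = 119.36 mm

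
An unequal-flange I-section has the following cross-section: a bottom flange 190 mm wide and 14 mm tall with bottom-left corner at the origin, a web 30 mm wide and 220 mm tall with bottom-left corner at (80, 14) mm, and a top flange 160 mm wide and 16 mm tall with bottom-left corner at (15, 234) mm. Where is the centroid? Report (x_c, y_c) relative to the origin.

x_c = 95.00 mm, y_c = 123.23 mm

Part | A | x̄ᵢ | ȳᵢ | A·x̄ᵢ | A·ȳᵢ
bottom flange | 2660.00 | 95.00 | 7.00 | 252700.00 | 18620.00
web | 6600.00 | 95.00 | 124.00 | 627000.00 | 818400.00
top flange | 2560.00 | 95.00 | 242.00 | 243200.00 | 619520.00
Σ | 11820.00 |  |  | 1122900.00 | 1456540.00
x_c = 1122900.00 / 11820.00 = 95.00 mm
y_c = 1456540.00 / 11820.00 = 123.23 mm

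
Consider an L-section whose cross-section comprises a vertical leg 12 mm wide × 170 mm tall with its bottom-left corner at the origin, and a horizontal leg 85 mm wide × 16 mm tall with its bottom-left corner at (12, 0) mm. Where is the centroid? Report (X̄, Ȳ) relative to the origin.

X̄ = 25.40 mm, Ȳ = 54.20 mm

Part | A | x̄ᵢ | ȳᵢ | A·x̄ᵢ | A·ȳᵢ
vertical leg | 2040.00 | 6.00 | 85.00 | 12240.00 | 173400.00
horizontal leg | 1360.00 | 54.50 | 8.00 | 74120.00 | 10880.00
Σ | 3400.00 |  |  | 86360.00 | 184280.00
X̄ = 86360.00 / 3400.00 = 25.40 mm
Ȳ = 184280.00 / 3400.00 = 54.20 mm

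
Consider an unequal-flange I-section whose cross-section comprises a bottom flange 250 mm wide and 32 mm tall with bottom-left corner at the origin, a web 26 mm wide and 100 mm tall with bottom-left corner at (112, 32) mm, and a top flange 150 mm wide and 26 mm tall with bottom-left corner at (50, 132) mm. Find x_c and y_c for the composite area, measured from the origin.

bottom flange: A = 250 × 32 = 8000.00, centroid at (125.00, 16.00).
web: A = 26 × 100 = 2600.00, centroid at (125.00, 82.00).
top flange: A = 150 × 26 = 3900.00, centroid at (125.00, 145.00).
ΣA = 14500.00 mm², ΣAx_c = 1812500.00 mm³, ΣAy_c = 906700.00 mm³.
x_c = 1812500.00/14500.00 = 125.00 mm; y_c = 906700.00/14500.00 = 62.53 mm.

x_c = 125.00 mm, y_c = 62.53 mm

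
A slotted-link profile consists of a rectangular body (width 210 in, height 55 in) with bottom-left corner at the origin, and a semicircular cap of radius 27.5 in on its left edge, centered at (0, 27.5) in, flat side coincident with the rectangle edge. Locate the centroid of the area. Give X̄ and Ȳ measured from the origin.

rectangular body: A = 210 × 55 = 11550.00, centroid at (105.00, 27.50).
semicircular end: A = ½π·27.5² = 1187.91, centroid at (-11.67, 27.50).
ΣA = 12737.91 in², ΣAX̄ = 1198885.42 in³, ΣAȲ = 350292.65 in³.
X̄ = 1198885.42/12737.91 = 94.12 in; Ȳ = 350292.65/12737.91 = 27.50 in.

X̄ = 94.12 in, Ȳ = 27.50 in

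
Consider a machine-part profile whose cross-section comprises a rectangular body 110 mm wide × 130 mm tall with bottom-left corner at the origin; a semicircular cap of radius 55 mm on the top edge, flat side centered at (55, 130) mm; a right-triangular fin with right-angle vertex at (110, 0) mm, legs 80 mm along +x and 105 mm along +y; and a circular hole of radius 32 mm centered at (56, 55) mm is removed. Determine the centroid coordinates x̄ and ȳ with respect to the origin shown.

x̄ = 71.96 mm, ȳ = 81.27 mm

rectangular body: A = 110 × 130 = 14300.00, centroid at (55.00, 65.00).
semicircular top: A = ½π·55² = 4751.66, centroid at (55.00, 153.34).
triangular fin: A = ½·80·105 = 4200.00, centroid at (136.67, 35.00).
hole: A = −π·32² = -3216.99, centroid at (56.00, 55.00).
ΣA = 20034.67 mm², ΣAx̄ = 1441689.75 mm³, ΣAȳ = 1628197.82 mm³.
x̄ = 1441689.75/20034.67 = 71.96 mm; ȳ = 1628197.82/20034.67 = 81.27 mm.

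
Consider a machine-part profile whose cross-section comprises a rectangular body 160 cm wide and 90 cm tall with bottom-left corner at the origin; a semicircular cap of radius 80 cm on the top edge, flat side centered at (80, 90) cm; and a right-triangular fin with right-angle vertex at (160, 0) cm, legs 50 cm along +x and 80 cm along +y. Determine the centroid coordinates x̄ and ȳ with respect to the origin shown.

x̄ = 87.31 cm, ȳ = 73.62 cm

rectangular body: A = 160 × 90 = 14400.00, centroid at (80.00, 45.00).
semicircular top: A = ½π·80² = 10053.10, centroid at (80.00, 123.95).
triangular fin: A = ½·50·80 = 2000.00, centroid at (176.67, 26.67).
ΣA = 26453.10 cm², ΣAx̄ = 2309581.05 cm³, ΣAȳ = 1947445.35 cm³.
x̄ = 2309581.05/26453.10 = 87.31 cm; ȳ = 1947445.35/26453.10 = 73.62 cm.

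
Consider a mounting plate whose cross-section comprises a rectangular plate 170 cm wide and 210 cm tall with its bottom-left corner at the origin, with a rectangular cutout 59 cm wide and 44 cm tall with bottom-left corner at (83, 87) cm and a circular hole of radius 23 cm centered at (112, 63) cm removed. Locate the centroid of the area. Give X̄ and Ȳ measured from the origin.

plate: A = 170 × 210 = 35700.00, centroid at (85.00, 105.00).
hole 1: A = −(59 × 44) = -2596.00, centroid at (112.50, 109.00).
hole 2: A = −π·23² = -1661.90, centroid at (112.00, 63.00).
ΣA = 31442.10 cm², ΣAX̄ = 2556316.92 cm³, ΣAȲ = 3360836.14 cm³.
X̄ = 2556316.92/31442.10 = 81.30 cm; Ȳ = 3360836.14/31442.10 = 106.89 cm.

X̄ = 81.30 cm, Ȳ = 106.89 cm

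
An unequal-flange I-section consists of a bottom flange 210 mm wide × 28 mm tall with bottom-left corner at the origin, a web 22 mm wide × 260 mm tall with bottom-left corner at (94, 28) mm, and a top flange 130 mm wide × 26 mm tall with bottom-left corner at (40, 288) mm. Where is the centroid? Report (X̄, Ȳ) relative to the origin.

X̄ = 105.00 mm, Ȳ = 133.74 mm

bottom flange: A = 210 × 28 = 5880.00, centroid at (105.00, 14.00).
web: A = 22 × 260 = 5720.00, centroid at (105.00, 158.00).
top flange: A = 130 × 26 = 3380.00, centroid at (105.00, 301.00).
ΣA = 14980.00 mm², ΣAX̄ = 1572900.00 mm³, ΣAȲ = 2003460.00 mm³.
X̄ = 1572900.00/14980.00 = 105.00 mm; Ȳ = 2003460.00/14980.00 = 133.74 mm.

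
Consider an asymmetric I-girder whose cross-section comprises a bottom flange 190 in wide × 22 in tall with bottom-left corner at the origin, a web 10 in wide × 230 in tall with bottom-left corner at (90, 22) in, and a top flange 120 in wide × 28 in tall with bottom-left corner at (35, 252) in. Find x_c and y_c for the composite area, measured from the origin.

x_c = 95.00 in, y_c = 127.52 in

bottom flange: A = 190 × 22 = 4180.00, centroid at (95.00, 11.00).
web: A = 10 × 230 = 2300.00, centroid at (95.00, 137.00).
top flange: A = 120 × 28 = 3360.00, centroid at (95.00, 266.00).
ΣA = 9840.00 in², ΣAx_c = 934800.00 in³, ΣAy_c = 1254840.00 in³.
x_c = 934800.00/9840.00 = 95.00 in; y_c = 1254840.00/9840.00 = 127.52 in.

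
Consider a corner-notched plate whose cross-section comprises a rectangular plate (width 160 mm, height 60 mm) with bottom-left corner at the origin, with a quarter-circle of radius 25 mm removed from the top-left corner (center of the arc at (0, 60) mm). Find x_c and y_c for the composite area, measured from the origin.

x_c = 83.74 mm, y_c = 28.96 mm

Part | A | x̄ᵢ | ȳᵢ | A·x̄ᵢ | A·ȳᵢ
plate | 9600.00 | 80.00 | 30.00 | 768000.00 | 288000.00
removed quarter-circle | -490.87 | 10.61 | 49.39 | -5208.33 | -24244.10
Σ | 9109.13 |  |  | 762791.67 | 263755.90
x_c = 762791.67 / 9109.13 = 83.74 mm
y_c = 263755.90 / 9109.13 = 28.96 mm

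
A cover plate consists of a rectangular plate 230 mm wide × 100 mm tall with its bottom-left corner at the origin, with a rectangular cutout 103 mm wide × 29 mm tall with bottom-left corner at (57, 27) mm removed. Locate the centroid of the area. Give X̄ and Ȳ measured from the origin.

plate: A = 230 × 100 = 23000.00, centroid at (115.00, 50.00).
hole: A = −(103 × 29) = -2987.00, centroid at (108.50, 41.50).
ΣA = 20013.00 mm²
ΣAX̄ = (23000.00)(115.00) + (-2987.00)(108.50) = 2320910.50 mm³
ΣAȲ = (23000.00)(50.00) + (-2987.00)(41.50) = 1026039.50 mm³
X̄ = 2320910.50 / 20013.00 = 115.97 mm
Ȳ = 1026039.50 / 20013.00 = 51.27 mm

X̄ = 115.97 mm, Ȳ = 51.27 mm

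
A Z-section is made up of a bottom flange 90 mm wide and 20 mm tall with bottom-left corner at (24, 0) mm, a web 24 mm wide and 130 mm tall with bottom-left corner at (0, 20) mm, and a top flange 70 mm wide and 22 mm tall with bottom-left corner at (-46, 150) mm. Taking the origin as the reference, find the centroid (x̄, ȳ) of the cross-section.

bottom flange: A = 90 × 20 = 1800.00, centroid at (69.00, 10.00).
web: A = 24 × 130 = 3120.00, centroid at (12.00, 85.00).
top flange: A = 70 × 22 = 1540.00, centroid at (-11.00, 161.00).
ΣA = 6460.00 mm², ΣAx̄ = 144700.00 mm³, ΣAȳ = 531140.00 mm³.
x̄ = 144700.00/6460.00 = 22.40 mm; ȳ = 531140.00/6460.00 = 82.22 mm.

x̄ = 22.40 mm, ȳ = 82.22 mm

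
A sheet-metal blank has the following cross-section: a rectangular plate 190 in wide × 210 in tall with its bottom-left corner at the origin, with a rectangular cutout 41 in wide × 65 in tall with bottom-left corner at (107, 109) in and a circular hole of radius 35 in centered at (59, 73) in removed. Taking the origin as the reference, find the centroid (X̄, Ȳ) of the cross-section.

X̄ = 96.56 in, Ȳ = 105.78 in

Part | A | x̄ᵢ | ȳᵢ | A·x̄ᵢ | A·ȳᵢ
plate | 39900.00 | 95.00 | 105.00 | 3790500.00 | 4189500.00
hole 1 | -2665.00 | 127.50 | 141.50 | -339787.50 | -377097.50
hole 2 | -3848.45 | 59.00 | 73.00 | -227058.61 | -280936.92
Σ | 33386.55 |  |  | 3223653.89 | 3531465.58
X̄ = 3223653.89 / 33386.55 = 96.56 in
Ȳ = 3531465.58 / 33386.55 = 105.78 in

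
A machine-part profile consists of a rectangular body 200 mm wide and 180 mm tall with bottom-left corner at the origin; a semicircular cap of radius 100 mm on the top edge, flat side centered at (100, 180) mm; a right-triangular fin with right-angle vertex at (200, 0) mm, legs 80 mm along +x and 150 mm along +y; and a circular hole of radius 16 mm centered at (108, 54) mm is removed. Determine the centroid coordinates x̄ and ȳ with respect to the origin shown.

rectangular body: A = 200 × 180 = 36000.00, centroid at (100.00, 90.00).
semicircular top: A = ½π·100² = 15707.96, centroid at (100.00, 222.44).
triangular fin: A = ½·80·150 = 6000.00, centroid at (226.67, 50.00).
hole: A = −π·16² = -804.25, centroid at (108.00, 54.00).
ΣA = 56903.72 mm², ΣAx̄ = 6443937.57 mm³, ΣAȳ = 6990670.68 mm³.
x̄ = 6443937.57/56903.72 = 113.24 mm; ȳ = 6990670.68/56903.72 = 122.85 mm.

x̄ = 113.24 mm, ȳ = 122.85 mm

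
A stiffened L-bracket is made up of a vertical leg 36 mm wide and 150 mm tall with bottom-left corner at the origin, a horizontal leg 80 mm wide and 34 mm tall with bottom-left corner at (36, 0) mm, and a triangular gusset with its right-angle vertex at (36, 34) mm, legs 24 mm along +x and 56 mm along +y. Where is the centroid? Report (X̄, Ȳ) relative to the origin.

vertical leg: A = 36 × 150 = 5400.00, centroid at (18.00, 75.00).
horizontal leg: A = 80 × 34 = 2720.00, centroid at (76.00, 17.00).
gusset: A = ½·24·56 = 672.00, centroid at (44.00, 52.67).
ΣA = 8792.00 mm², ΣAX̄ = 333488.00 mm³, ΣAȲ = 486632.00 mm³.
X̄ = 333488.00/8792.00 = 37.93 mm; Ȳ = 486632.00/8792.00 = 55.35 mm.

X̄ = 37.93 mm, Ȳ = 55.35 mm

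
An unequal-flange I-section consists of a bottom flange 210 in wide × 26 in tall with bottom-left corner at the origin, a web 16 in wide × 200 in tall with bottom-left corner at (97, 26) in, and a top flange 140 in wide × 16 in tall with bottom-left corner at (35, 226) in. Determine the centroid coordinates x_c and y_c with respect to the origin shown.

x_c = 105.00 in, y_c = 91.59 in

Part | A | x̄ᵢ | ȳᵢ | A·x̄ᵢ | A·ȳᵢ
bottom flange | 5460.00 | 105.00 | 13.00 | 573300.00 | 70980.00
web | 3200.00 | 105.00 | 126.00 | 336000.00 | 403200.00
top flange | 2240.00 | 105.00 | 234.00 | 235200.00 | 524160.00
Σ | 10900.00 |  |  | 1144500.00 | 998340.00
x_c = 1144500.00 / 10900.00 = 105.00 in
y_c = 998340.00 / 10900.00 = 91.59 in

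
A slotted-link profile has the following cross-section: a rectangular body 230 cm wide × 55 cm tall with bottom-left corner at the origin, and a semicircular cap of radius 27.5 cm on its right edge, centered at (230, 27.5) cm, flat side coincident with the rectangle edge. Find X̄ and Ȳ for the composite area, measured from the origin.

X̄ = 125.87 cm, Ȳ = 27.50 cm

rectangular body: A = 230 × 55 = 12650.00, centroid at (115.00, 27.50).
semicircular end: A = ½π·27.5² = 1187.91, centroid at (241.67, 27.50).
ΣA = 13837.91 cm²
ΣAX̄ = (12650.00)(115.00) + (1187.91)(241.67) = 1741834.97 cm³
ΣAȲ = (12650.00)(27.50) + (1187.91)(27.50) = 380542.65 cm³
X̄ = 1741834.97 / 13837.91 = 125.87 cm
Ȳ = 380542.65 / 13837.91 = 27.50 cm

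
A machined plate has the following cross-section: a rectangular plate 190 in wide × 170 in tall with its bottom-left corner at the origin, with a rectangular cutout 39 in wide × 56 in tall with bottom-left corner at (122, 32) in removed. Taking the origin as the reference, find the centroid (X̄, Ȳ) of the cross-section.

plate: A = 190 × 170 = 32300.00, centroid at (95.00, 85.00).
hole: A = −(39 × 56) = -2184.00, centroid at (141.50, 60.00).
ΣA = 30116.00 in², ΣAX̄ = 2759464.00 in³, ΣAȲ = 2614460.00 in³.
X̄ = 2759464.00/30116.00 = 91.63 in; Ȳ = 2614460.00/30116.00 = 86.81 in.

X̄ = 91.63 in, Ȳ = 86.81 in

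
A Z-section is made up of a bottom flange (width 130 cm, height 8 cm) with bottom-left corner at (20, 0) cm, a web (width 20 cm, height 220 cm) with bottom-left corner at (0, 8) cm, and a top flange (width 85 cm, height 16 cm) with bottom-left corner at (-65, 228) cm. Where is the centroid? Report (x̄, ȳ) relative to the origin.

Part | A | x̄ᵢ | ȳᵢ | A·x̄ᵢ | A·ȳᵢ
bottom flange | 1040.00 | 85.00 | 4.00 | 88400.00 | 4160.00
web | 4400.00 | 10.00 | 118.00 | 44000.00 | 519200.00
top flange | 1360.00 | -22.50 | 236.00 | -30600.00 | 320960.00
Σ | 6800.00 |  |  | 101800.00 | 844320.00
x̄ = 101800.00 / 6800.00 = 14.97 cm
ȳ = 844320.00 / 6800.00 = 124.16 cm

x̄ = 14.97 cm, ȳ = 124.16 cm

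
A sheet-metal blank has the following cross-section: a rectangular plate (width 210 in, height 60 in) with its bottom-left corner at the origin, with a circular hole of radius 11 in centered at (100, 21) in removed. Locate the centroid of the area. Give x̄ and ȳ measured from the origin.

x̄ = 105.16 in, ȳ = 30.28 in

plate: A = 210 × 60 = 12600.00, centroid at (105.00, 30.00).
hole: A = −π·11² = -380.13, centroid at (100.00, 21.00).
ΣA = 12219.87 in²
ΣAx̄ = (12600.00)(105.00) + (-380.13)(100.00) = 1284986.73 in³
ΣAȳ = (12600.00)(30.00) + (-380.13)(21.00) = 370017.21 in³
x̄ = 1284986.73 / 12219.87 = 105.16 in
ȳ = 370017.21 / 12219.87 = 30.28 in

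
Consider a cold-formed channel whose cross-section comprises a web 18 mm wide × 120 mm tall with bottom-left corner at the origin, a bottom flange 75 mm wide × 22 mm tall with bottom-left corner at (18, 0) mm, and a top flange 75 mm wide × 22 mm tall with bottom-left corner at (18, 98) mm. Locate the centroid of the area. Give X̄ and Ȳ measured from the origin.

Part | A | x̄ᵢ | ȳᵢ | A·x̄ᵢ | A·ȳᵢ
web | 2160.00 | 9.00 | 60.00 | 19440.00 | 129600.00
bottom flange | 1650.00 | 55.50 | 11.00 | 91575.00 | 18150.00
top flange | 1650.00 | 55.50 | 109.00 | 91575.00 | 179850.00
Σ | 5460.00 |  |  | 202590.00 | 327600.00
X̄ = 202590.00 / 5460.00 = 37.10 mm
Ȳ = 327600.00 / 5460.00 = 60.00 mm

X̄ = 37.10 mm, Ȳ = 60.00 mm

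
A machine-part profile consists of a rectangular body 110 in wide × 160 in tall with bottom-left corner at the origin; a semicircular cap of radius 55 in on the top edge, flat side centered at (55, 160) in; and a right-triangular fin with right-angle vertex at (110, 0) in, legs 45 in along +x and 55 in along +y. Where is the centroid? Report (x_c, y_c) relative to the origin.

rectangular body: A = 110 × 160 = 17600.00, centroid at (55.00, 80.00).
semicircular top: A = ½π·55² = 4751.66, centroid at (55.00, 183.34).
triangular fin: A = ½·45·55 = 1237.50, centroid at (125.00, 18.33).
ΣA = 23589.16 in²
ΣAx_c = (17600.00)(55.00) + (4751.66)(55.00) + (1237.50)(125.00) = 1384028.74 in³
ΣAy_c = (17600.00)(80.00) + (4751.66)(183.34) + (1237.50)(18.33) = 2301869.59 in³
x_c = 1384028.74 / 23589.16 = 58.67 in
y_c = 2301869.59 / 23589.16 = 97.58 in

x_c = 58.67 in, y_c = 97.58 in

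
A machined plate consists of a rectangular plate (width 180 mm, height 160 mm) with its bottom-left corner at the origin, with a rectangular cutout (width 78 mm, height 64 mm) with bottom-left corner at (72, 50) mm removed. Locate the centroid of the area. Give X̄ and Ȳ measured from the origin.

X̄ = 85.60 mm, Ȳ = 79.58 mm

Part | A | x̄ᵢ | ȳᵢ | A·x̄ᵢ | A·ȳᵢ
plate | 28800.00 | 90.00 | 80.00 | 2592000.00 | 2304000.00
hole | -4992.00 | 111.00 | 82.00 | -554112.00 | -409344.00
Σ | 23808.00 |  |  | 2037888.00 | 1894656.00
X̄ = 2037888.00 / 23808.00 = 85.60 mm
Ȳ = 1894656.00 / 23808.00 = 79.58 mm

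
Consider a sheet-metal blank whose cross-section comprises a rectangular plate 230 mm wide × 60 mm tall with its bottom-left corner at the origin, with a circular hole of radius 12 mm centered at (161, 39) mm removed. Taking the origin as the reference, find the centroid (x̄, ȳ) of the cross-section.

x̄ = 113.44 mm, ȳ = 29.69 mm

plate: A = 230 × 60 = 13800.00, centroid at (115.00, 30.00).
hole: A = −π·12² = -452.39, centroid at (161.00, 39.00).
ΣA = 13347.61 mm², ΣAx̄ = 1514165.32 mm³, ΣAȳ = 396356.82 mm³.
x̄ = 1514165.32/13347.61 = 113.44 mm; ȳ = 396356.82/13347.61 = 29.69 mm.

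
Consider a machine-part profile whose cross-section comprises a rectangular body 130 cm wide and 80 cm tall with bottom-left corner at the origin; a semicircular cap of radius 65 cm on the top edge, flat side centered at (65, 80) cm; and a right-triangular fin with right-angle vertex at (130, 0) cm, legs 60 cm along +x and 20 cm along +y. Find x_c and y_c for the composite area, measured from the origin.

rectangular body: A = 130 × 80 = 10400.00, centroid at (65.00, 40.00).
semicircular top: A = ½π·65² = 6636.61, centroid at (65.00, 107.59).
triangular fin: A = ½·60·20 = 600.00, centroid at (150.00, 6.67).
ΣA = 17636.61 cm², ΣAx_c = 1197379.94 cm³, ΣAy_c = 1134012.49 cm³.
x_c = 1197379.94/17636.61 = 67.89 cm; y_c = 1134012.49/17636.61 = 64.30 cm.

x_c = 67.89 cm, y_c = 64.30 cm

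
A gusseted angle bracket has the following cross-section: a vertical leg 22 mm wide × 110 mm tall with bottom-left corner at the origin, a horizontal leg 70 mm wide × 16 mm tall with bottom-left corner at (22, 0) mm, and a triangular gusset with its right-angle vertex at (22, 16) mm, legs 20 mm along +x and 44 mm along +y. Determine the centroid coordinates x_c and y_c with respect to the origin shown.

x_c = 25.90 mm, y_c = 39.08 mm

Part | A | x̄ᵢ | ȳᵢ | A·x̄ᵢ | A·ȳᵢ
vertical leg | 2420.00 | 11.00 | 55.00 | 26620.00 | 133100.00
horizontal leg | 1120.00 | 57.00 | 8.00 | 63840.00 | 8960.00
gusset | 440.00 | 28.67 | 30.67 | 12613.33 | 13493.33
Σ | 3980.00 |  |  | 103073.33 | 155553.33
x_c = 103073.33 / 3980.00 = 25.90 mm
y_c = 155553.33 / 3980.00 = 39.08 mm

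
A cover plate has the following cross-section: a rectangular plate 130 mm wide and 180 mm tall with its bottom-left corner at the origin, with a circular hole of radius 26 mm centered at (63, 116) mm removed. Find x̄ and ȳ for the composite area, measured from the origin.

x̄ = 65.20 mm, ȳ = 87.40 mm

Part | A | x̄ᵢ | ȳᵢ | A·x̄ᵢ | A·ȳᵢ
plate | 23400.00 | 65.00 | 90.00 | 1521000.00 | 2106000.00
hole | -2123.72 | 63.00 | 116.00 | -133794.15 | -246351.13
Σ | 21276.28 |  |  | 1387205.85 | 1859648.87
x̄ = 1387205.85 / 21276.28 = 65.20 mm
ȳ = 1859648.87 / 21276.28 = 87.40 mm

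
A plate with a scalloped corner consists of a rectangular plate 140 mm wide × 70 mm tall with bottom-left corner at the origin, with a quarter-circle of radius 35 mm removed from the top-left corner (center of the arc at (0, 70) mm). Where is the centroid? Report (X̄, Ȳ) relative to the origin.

X̄ = 76.00 mm, Ȳ = 32.81 mm

Part | A | x̄ᵢ | ȳᵢ | A·x̄ᵢ | A·ȳᵢ
plate | 9800.00 | 70.00 | 35.00 | 686000.00 | 343000.00
removed quarter-circle | -962.11 | 14.85 | 55.15 | -14291.67 | -53056.23
Σ | 8837.89 |  |  | 671708.33 | 289943.77
X̄ = 671708.33 / 8837.89 = 76.00 mm
Ȳ = 289943.77 / 8837.89 = 32.81 mm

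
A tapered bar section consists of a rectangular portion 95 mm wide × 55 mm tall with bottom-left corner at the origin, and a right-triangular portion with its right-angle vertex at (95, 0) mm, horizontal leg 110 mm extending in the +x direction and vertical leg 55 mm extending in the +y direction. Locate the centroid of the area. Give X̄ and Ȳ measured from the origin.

X̄ = 78.36 mm, Ȳ = 24.14 mm

rectangular portion: A = 95 × 55 = 5225.00, centroid at (47.50, 27.50).
triangular portion: A = ½·110·55 = 3025.00, centroid at (131.67, 18.33).
ΣA = 8250.00 mm²
ΣAX̄ = (5225.00)(47.50) + (3025.00)(131.67) = 646479.17 mm³
ΣAȲ = (5225.00)(27.50) + (3025.00)(18.33) = 199145.83 mm³
X̄ = 646479.17 / 8250.00 = 78.36 mm
Ȳ = 199145.83 / 8250.00 = 24.14 mm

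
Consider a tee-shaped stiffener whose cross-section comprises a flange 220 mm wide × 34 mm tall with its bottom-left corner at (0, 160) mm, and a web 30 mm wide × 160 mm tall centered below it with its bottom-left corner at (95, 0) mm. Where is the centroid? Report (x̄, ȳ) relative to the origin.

web: A = 30 × 160 = 4800.00, centroid at (110.00, 80.00).
flange: A = 220 × 34 = 7480.00, centroid at (110.00, 177.00).
ΣA = 12280.00 mm²
ΣAx̄ = (4800.00)(110.00) + (7480.00)(110.00) = 1350800.00 mm³
ΣAȳ = (4800.00)(80.00) + (7480.00)(177.00) = 1707960.00 mm³
x̄ = 1350800.00 / 12280.00 = 110.00 mm
ȳ = 1707960.00 / 12280.00 = 139.08 mm

x̄ = 110.00 mm, ȳ = 139.08 mm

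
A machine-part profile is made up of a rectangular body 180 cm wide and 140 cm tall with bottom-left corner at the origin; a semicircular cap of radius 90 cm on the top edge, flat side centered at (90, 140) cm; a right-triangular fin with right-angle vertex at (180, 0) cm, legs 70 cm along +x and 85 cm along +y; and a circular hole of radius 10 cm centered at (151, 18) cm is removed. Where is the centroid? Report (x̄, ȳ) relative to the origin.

x̄ = 97.84 cm, ȳ = 101.27 cm

rectangular body: A = 180 × 140 = 25200.00, centroid at (90.00, 70.00).
semicircular top: A = ½π·90² = 12723.45, centroid at (90.00, 178.20).
triangular fin: A = ½·70·85 = 2975.00, centroid at (203.33, 28.33).
hole: A = −π·10² = -314.16, centroid at (151.00, 18.00).
ΣA = 40584.29 cm²
ΣAx̄ = (25200.00)(90.00) + (12723.45)(90.00) + (2975.00)(203.33) + (-314.16)(151.00) = 3970589.14 cm³
ΣAȳ = (25200.00)(70.00) + (12723.45)(178.20) + (2975.00)(28.33) + (-314.16)(18.00) = 4109919.83 cm³
x̄ = 3970589.14 / 40584.29 = 97.84 cm
ȳ = 4109919.83 / 40584.29 = 101.27 cm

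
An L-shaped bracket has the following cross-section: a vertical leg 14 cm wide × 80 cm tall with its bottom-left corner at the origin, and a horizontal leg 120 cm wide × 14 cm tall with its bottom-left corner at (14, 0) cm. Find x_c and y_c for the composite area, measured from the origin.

x_c = 47.20 cm, y_c = 20.20 cm

vertical leg: A = 14 × 80 = 1120.00, centroid at (7.00, 40.00).
horizontal leg: A = 120 × 14 = 1680.00, centroid at (74.00, 7.00).
ΣA = 2800.00 cm², ΣAx_c = 132160.00 cm³, ΣAy_c = 56560.00 cm³.
x_c = 132160.00/2800.00 = 47.20 cm; y_c = 56560.00/2800.00 = 20.20 cm.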